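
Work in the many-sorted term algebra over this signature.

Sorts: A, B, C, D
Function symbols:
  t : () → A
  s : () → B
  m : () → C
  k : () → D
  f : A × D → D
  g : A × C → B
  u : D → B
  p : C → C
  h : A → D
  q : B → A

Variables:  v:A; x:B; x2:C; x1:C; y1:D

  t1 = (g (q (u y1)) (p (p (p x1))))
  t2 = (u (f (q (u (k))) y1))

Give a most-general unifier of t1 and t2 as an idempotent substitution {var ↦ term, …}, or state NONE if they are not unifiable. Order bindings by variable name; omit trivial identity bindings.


NONE (not unifiable)

head clash or occurs-check failure — not unifiable


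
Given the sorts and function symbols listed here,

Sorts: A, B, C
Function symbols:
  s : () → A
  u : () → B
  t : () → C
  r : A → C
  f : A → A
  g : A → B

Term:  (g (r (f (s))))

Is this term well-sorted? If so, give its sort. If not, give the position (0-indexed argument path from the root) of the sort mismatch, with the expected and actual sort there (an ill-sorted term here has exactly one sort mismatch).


ill-sorted at position [0]: expected A, got C

      (s) : A
    (f (s)) : A
  (r (f (s))) : C
(g (r (f (s)))) : ✗ arg 0 at [0] has sort C, expected A


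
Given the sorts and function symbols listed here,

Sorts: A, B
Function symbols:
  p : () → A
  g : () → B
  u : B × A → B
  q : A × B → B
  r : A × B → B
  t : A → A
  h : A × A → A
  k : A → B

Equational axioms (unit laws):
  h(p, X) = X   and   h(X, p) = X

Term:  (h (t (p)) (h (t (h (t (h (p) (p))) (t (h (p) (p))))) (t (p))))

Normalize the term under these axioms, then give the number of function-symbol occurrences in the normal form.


size = 12

1. (h (t (p)) (h (t (h (t (h (p) (p))) (t (h (p) (p))))) (t (p))))  →  (h (t (p)) (h (t (h (t (p)) (t (h (p) (p))))) (t (p))))
2. (h (t (p)) (h (t (h (t (p)) (t (h (p) (p))))) (t (p))))  →  (h (t (p)) (h (t (h (t (p)) (t (p)))) (t (p))))
normal form: (h (t (p)) (h (t (h (t (p)) (t (p)))) (t (p))))


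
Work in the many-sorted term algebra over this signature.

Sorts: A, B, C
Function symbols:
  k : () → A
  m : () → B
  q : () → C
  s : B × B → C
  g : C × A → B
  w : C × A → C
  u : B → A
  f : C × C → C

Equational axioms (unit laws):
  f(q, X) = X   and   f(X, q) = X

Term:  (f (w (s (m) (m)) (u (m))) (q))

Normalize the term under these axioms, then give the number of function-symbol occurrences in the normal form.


1. (f (w (s (m) (m)) (u (m))) (q))  →  (w (s (m) (m)) (u (m)))
normal form: (w (s (m) (m)) (u (m)))

size = 6


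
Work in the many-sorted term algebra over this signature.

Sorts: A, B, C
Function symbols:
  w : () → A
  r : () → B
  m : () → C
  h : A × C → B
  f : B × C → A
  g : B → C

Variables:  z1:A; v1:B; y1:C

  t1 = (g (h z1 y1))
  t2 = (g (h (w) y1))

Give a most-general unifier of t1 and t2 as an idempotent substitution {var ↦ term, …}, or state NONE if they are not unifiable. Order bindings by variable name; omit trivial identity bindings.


{z1 ↦ (w)}


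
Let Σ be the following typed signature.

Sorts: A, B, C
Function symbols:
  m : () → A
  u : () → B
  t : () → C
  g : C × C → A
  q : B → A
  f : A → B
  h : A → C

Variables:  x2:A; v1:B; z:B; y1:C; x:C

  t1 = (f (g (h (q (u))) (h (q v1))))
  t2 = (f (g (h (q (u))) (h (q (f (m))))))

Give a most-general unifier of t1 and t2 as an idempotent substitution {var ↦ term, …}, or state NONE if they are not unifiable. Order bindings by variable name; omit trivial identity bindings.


{v1 ↦ (f (m))}


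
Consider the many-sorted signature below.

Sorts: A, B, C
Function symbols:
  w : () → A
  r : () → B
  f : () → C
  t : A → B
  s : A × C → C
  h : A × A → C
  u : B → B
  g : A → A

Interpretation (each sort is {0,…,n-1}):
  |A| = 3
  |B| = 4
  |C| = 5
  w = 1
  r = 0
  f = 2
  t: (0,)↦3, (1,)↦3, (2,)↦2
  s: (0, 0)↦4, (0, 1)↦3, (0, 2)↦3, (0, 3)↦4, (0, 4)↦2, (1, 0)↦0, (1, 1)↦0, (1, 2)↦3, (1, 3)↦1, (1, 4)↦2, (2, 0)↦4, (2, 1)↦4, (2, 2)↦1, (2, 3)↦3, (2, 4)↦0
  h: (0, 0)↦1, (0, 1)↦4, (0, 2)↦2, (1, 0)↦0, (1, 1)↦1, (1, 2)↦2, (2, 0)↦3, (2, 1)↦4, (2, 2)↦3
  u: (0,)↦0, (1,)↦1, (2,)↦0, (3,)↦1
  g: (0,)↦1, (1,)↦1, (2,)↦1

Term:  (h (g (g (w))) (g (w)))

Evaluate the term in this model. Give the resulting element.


value = 1

  w = 1
  (g (w)) = g(1,) = 1
  (g (g (w))) = g(1,) = 1
  w = 1
  (g (w)) = g(1,) = 1
  (h (g (g (w))) (g (w))) = h(1, 1) = 1


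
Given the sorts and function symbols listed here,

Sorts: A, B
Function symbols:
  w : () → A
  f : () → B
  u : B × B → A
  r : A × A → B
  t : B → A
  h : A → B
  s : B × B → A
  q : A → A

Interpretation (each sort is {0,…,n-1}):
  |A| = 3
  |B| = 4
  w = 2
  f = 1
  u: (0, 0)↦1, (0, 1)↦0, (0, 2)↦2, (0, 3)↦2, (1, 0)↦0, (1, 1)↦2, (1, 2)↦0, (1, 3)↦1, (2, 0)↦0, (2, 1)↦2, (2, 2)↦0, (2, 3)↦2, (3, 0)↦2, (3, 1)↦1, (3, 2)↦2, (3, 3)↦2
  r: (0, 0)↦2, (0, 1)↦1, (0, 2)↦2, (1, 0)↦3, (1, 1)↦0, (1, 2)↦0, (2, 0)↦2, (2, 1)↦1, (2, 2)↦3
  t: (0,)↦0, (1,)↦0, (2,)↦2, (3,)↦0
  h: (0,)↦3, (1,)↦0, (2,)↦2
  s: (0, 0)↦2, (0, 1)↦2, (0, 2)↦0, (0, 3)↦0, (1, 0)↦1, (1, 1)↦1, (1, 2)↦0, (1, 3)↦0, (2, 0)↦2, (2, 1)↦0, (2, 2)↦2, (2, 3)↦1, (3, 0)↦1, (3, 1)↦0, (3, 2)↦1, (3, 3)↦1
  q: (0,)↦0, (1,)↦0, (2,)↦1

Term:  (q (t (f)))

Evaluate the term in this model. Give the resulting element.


  f = 1
  (t (f)) = t(1,) = 0
  (q (t (f))) = q(0,) = 0

value = 0


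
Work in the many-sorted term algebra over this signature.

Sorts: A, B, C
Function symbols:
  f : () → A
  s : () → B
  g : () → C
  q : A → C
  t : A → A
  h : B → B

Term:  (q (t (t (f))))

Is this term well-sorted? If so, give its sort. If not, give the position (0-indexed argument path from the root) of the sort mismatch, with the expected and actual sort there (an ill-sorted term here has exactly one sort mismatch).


well-sorted; sort = C

      (f) : A
    (t (f)) : A
  (t (t (f))) : A
(q (t (t (f)))) : C


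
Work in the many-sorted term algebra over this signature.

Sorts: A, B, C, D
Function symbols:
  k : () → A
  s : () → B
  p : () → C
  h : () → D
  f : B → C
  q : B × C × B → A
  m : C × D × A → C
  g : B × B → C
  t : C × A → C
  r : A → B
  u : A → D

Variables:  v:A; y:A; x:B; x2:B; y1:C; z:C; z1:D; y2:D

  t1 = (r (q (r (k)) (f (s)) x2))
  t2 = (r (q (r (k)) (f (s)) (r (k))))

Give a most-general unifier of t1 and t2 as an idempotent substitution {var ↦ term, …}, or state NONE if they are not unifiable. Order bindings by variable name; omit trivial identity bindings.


{x2 ↦ (r (k))}


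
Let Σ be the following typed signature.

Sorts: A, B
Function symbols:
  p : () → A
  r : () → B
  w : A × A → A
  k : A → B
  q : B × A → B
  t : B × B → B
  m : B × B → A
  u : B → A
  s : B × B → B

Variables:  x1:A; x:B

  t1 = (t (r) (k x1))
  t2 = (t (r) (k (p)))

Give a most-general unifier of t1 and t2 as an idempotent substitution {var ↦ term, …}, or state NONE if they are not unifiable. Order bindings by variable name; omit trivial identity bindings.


{x1 ↦ (p)}


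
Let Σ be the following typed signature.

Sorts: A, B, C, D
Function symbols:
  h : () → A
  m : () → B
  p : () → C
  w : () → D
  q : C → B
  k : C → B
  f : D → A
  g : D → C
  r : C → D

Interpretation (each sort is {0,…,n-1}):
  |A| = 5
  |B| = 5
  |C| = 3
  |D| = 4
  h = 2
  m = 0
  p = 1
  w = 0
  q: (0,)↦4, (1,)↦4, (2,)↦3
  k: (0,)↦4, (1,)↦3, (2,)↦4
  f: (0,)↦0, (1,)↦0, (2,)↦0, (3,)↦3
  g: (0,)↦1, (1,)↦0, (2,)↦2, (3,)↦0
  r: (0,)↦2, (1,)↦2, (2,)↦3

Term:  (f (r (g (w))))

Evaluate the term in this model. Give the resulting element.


  w = 0
  (g (w)) = g(0,) = 1
  (r (g (w))) = r(1,) = 2
  (f (r (g (w)))) = f(2,) = 0

value = 0


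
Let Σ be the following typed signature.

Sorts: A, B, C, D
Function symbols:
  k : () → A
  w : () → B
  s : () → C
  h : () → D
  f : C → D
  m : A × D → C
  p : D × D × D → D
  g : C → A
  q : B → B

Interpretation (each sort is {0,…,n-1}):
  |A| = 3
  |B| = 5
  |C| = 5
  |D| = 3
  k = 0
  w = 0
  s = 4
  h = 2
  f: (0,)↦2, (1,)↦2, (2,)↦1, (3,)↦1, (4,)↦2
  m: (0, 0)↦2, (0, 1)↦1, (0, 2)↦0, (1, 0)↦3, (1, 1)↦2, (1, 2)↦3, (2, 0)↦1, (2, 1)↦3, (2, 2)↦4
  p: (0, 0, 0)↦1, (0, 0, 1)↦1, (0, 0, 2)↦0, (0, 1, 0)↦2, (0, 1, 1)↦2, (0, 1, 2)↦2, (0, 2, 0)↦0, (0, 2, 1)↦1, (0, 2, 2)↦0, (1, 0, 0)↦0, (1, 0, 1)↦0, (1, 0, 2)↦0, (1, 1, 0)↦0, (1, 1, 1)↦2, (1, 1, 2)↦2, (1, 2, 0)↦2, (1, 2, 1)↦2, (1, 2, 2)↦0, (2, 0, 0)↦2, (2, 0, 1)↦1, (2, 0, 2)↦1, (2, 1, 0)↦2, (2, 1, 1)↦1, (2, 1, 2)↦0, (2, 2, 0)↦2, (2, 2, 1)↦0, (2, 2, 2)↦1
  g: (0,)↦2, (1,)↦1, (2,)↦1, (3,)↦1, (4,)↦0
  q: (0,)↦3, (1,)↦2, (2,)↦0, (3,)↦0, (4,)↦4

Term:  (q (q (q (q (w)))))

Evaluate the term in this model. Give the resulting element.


  w = 0
  (q (w)) = q(0,) = 3
  (q (q (w))) = q(3,) = 0
  (q (q (q (w)))) = q(0,) = 3
  (q (q (q (q (w))))) = q(3,) = 0

value = 0


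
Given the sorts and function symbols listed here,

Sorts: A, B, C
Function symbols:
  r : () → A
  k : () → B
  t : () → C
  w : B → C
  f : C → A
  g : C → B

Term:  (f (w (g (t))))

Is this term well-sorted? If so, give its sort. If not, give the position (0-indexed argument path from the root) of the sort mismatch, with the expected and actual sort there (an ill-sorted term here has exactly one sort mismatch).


well-sorted; sort = A

      (t) : C
    (g (t)) : B
  (w (g (t))) : C
(f (w (g (t)))) : A


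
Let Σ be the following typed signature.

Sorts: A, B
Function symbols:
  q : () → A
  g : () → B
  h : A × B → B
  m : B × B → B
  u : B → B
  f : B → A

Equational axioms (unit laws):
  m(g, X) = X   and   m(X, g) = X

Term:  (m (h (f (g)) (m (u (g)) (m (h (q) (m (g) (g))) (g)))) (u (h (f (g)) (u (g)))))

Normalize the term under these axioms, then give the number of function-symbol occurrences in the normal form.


1. (m (h (f (g)) (m (u (g)) (m (h (q) (m (g) (g))) (g)))) (u (h (f (g)) (u (g)))))  →  (m (h (f (g)) (m (u (g)) (h (q) (m (g) (g))))) (u (h (f (g)) (u (g)))))
2. (m (h (f (g)) (m (u (g)) (h (q) (m (g) (g))))) (u (h (f (g)) (u (g)))))  →  (m (h (f (g)) (m (u (g)) (h (q) (g)))) (u (h (f (g)) (u (g)))))
normal form: (m (h (f (g)) (m (u (g)) (h (q) (g)))) (u (h (f (g)) (u (g)))))

size = 16


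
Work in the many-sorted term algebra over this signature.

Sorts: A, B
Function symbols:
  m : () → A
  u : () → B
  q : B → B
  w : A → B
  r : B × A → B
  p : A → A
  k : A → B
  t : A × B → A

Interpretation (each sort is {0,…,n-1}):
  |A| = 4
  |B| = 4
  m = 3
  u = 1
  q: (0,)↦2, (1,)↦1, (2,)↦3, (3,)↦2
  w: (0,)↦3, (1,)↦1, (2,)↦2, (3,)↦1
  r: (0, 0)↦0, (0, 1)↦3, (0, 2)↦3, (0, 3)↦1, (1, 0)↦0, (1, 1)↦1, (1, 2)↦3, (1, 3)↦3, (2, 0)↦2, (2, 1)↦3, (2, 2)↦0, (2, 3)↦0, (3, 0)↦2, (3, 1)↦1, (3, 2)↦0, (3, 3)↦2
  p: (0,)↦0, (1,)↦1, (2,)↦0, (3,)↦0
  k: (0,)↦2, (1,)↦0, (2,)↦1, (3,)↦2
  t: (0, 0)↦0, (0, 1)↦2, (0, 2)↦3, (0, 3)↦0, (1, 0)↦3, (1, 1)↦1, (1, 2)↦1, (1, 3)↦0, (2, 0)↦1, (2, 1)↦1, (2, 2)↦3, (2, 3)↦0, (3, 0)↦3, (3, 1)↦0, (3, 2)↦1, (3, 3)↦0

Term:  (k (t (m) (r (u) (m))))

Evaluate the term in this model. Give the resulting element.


  m = 3
  u = 1
  m = 3
  (r (u) (m)) = r(1, 3) = 3
  (t (m) (r (u) (m))) = t(3, 3) = 0
  (k (t (m) (r (u) (m)))) = k(0,) = 2

value = 2


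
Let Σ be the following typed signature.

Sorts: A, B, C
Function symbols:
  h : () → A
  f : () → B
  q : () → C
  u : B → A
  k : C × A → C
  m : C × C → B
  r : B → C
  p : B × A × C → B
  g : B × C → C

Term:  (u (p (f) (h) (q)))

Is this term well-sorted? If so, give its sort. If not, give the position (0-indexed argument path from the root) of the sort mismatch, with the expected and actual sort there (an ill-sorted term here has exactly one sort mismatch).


well-sorted; sort = A

    (f) : B
    (h) : A
    (q) : C
  (p (f) (h) (q)) : B
(u (p (f) (h) (q))) : A


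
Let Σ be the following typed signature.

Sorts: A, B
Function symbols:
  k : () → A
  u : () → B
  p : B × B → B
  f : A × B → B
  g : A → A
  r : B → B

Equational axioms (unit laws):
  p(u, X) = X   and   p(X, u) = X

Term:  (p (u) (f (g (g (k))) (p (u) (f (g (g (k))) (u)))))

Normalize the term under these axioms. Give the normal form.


normal form = (f (g (g (k))) (f (g (g (k))) (u)))

1. (p (u) (f (g (g (k))) (p (u) (f (g (g (k))) (u)))))  →  (f (g (g (k))) (p (u) (f (g (g (k))) (u))))
2. (f (g (g (k))) (p (u) (f (g (g (k))) (u))))  →  (f (g (g (k))) (f (g (g (k))) (u)))


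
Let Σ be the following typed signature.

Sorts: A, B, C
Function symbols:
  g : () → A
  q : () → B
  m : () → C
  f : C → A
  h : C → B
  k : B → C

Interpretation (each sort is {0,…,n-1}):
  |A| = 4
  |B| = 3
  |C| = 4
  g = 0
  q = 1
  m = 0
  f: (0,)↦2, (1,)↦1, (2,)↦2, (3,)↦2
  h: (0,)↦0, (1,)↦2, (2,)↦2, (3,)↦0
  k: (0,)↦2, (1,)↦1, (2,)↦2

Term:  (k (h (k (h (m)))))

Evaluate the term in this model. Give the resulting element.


value = 2

  m = 0
  (h (m)) = h(0,) = 0
  (k (h (m))) = k(0,) = 2
  (h (k (h (m)))) = h(2,) = 2
  (k (h (k (h (m))))) = k(2,) = 2


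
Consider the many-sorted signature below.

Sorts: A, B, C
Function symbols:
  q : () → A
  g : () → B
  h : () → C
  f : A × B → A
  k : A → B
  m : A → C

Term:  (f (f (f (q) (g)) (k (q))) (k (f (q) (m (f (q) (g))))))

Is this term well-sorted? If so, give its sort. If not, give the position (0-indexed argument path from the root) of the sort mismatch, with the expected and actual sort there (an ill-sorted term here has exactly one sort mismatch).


ill-sorted at position [1, 0, 1]: expected B, got C

      (q) : A
      (g) : B
    (f (q) (g)) : A
      (q) : A
    (k (q)) : B
  (f (f (q) (g)) (k (q))) : A
      (q) : A
          (q) : A
          (g) : B
        (f (q) (g)) : A
      (m (f (q) (g))) : C
    (f (q) (m (f (q) (g)))) : ✗ arg 1 at [1, 0, 1] has sort C, expected B


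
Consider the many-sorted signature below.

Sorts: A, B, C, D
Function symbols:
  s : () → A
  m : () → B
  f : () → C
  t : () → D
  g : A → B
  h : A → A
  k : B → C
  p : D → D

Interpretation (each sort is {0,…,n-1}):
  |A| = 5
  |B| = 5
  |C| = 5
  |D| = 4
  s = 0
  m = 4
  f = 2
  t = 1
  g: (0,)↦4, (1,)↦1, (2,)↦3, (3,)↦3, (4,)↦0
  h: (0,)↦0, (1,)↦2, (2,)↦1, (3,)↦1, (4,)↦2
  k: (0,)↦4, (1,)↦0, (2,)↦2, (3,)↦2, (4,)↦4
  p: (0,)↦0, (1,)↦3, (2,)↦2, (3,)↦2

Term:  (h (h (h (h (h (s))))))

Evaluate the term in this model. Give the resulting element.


value = 0

  s = 0
  (h (s)) = h(0,) = 0
  (h (h (s))) = h(0,) = 0
  (h (h (h (s)))) = h(0,) = 0
  (h (h (h (h (s))))) = h(0,) = 0
  (h (h (h (h (h (s)))))) = h(0,) = 0


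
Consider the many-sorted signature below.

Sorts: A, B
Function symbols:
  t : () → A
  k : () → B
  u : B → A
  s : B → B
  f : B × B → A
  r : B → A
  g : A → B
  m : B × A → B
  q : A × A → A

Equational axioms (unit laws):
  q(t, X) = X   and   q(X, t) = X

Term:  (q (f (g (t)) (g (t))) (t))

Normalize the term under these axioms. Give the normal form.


1. (q (f (g (t)) (g (t))) (t))  →  (f (g (t)) (g (t)))

normal form = (f (g (t)) (g (t)))


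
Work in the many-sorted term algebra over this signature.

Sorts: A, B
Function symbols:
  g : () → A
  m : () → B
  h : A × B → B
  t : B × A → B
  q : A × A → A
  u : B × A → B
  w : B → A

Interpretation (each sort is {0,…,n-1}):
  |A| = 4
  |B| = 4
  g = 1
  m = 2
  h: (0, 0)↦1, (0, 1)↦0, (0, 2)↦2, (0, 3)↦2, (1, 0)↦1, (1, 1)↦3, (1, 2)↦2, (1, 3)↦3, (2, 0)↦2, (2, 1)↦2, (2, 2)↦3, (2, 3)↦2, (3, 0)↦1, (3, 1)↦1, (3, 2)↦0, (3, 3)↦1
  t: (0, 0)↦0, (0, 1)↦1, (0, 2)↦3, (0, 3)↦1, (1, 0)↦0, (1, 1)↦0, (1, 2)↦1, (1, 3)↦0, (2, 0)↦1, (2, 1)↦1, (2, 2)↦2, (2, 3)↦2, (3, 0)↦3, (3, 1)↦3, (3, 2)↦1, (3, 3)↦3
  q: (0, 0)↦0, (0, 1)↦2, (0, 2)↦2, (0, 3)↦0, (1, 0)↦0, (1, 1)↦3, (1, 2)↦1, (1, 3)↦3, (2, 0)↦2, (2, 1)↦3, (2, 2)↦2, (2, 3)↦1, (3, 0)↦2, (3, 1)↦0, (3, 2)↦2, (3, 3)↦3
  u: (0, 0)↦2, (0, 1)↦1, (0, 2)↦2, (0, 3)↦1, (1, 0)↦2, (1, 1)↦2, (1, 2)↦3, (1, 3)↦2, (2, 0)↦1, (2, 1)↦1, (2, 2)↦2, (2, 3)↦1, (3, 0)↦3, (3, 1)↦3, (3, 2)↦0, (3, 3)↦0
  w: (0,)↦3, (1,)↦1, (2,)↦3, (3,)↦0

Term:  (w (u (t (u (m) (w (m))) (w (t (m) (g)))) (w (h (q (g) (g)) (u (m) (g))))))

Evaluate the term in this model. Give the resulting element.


  m = 2
  m = 2
  (w (m)) = w(2,) = 3
  (u (m) (w (m))) = u(2, 3) = 1
  m = 2
  g = 1
  (t (m) (g)) = t(2, 1) = 1
  (w (t (m) (g))) = w(1,) = 1
  (t (u (m) (w (m))) (w (t (m) (g)))) = t(1, 1) = 0
  g = 1
  g = 1
  (q (g) (g)) = q(1, 1) = 3
  m = 2
  g = 1
  (u (m) (g)) = u(2, 1) = 1
  (h (q (g) (g)) (u (m) (g))) = h(3, 1) = 1
  (w (h (q (g) (g)) (u (m) (g)))) = w(1,) = 1
  (u (t (u (m) (w (m))) (w (t (m) (g)))) (w (h (q (g) (g)) (u (m) (g))))) = u(0, 1) = 1
  (w (u (t (u (m) (w (m))) (w (t (m) (g)))) (w (h (q (g) (g)) (u (m) (g)))))) = w(1,) = 1

value = 1


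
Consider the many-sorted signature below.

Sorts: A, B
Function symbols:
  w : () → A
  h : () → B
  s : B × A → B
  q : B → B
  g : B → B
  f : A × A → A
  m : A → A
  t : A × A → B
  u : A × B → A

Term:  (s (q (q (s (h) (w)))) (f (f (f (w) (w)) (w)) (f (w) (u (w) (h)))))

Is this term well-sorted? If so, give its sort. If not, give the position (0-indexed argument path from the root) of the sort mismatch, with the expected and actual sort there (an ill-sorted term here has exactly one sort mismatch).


        (h) : B
        (w) : A
      (s (h) (w)) : B
    (q (s (h) (w))) : B
  (q (q (s (h) (w)))) : B
        (w) : A
        (w) : A
      (f (w) (w)) : A
      (w) : A
    (f (f (w) (w)) (w)) : A
      (w) : A
        (w) : A
        (h) : B
      (u (w) (h)) : A
    (f (w) (u (w) (h))) : A
  (f (f (f (w) (w)) (w)) (f (w) (u (w) (h)))) : A
(s (q (q (s (h) (w)))) (f (f (f (w) (w)) (w)) (f (w) (u (w) (h))))) : B

well-sorted; sort = B


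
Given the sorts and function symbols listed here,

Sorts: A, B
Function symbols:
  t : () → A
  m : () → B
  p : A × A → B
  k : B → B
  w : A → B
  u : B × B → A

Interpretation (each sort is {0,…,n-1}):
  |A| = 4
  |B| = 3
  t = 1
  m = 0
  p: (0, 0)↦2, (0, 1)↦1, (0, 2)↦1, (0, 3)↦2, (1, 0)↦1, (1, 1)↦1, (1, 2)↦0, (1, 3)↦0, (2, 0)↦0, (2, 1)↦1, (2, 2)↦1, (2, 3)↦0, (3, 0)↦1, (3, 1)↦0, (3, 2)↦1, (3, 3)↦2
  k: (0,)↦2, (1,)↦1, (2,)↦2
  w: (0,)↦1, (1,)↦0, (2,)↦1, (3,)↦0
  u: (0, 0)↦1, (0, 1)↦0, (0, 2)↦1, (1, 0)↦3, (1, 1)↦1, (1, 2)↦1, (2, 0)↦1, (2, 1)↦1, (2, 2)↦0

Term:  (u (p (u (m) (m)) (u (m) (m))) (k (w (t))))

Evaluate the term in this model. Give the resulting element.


value = 1

  m = 0
  m = 0
  (u (m) (m)) = u(0, 0) = 1
  m = 0
  m = 0
  (u (m) (m)) = u(0, 0) = 1
  (p (u (m) (m)) (u (m) (m))) = p(1, 1) = 1
  t = 1
  (w (t)) = w(1,) = 0
  (k (w (t))) = k(0,) = 2
  (u (p (u (m) (m)) (u (m) (m))) (k (w (t)))) = u(1, 2) = 1


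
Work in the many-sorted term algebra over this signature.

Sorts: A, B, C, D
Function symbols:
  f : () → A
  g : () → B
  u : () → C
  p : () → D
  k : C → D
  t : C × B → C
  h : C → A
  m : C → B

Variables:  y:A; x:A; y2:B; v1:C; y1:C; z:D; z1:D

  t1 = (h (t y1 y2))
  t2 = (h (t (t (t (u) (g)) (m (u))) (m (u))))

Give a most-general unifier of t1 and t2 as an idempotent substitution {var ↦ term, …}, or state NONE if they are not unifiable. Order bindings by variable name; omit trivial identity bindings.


{y1 ↦ (t (t (u) (g)) (m (u))), y2 ↦ (m (u))}


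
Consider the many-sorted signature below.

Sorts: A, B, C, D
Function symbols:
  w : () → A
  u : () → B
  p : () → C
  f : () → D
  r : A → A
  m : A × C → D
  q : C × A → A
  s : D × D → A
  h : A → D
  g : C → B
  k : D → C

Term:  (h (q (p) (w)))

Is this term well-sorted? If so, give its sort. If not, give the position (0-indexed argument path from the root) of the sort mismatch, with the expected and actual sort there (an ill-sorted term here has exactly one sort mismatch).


well-sorted; sort = D

    (p) : C
    (w) : A
  (q (p) (w)) : A
(h (q (p) (w))) : D


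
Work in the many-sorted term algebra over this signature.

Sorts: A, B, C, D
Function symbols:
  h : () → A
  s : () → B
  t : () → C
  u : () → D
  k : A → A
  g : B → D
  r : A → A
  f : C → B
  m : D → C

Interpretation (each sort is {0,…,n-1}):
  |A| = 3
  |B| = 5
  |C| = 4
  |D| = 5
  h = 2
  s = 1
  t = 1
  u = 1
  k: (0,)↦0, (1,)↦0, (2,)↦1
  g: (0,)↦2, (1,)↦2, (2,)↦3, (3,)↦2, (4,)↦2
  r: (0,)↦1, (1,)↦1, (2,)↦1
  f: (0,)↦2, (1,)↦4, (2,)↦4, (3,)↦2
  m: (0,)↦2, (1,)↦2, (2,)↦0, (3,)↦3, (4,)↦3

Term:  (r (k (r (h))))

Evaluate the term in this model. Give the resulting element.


value = 1

  h = 2
  (r (h)) = r(2,) = 1
  (k (r (h))) = k(1,) = 0
  (r (k (r (h)))) = r(0,) = 1


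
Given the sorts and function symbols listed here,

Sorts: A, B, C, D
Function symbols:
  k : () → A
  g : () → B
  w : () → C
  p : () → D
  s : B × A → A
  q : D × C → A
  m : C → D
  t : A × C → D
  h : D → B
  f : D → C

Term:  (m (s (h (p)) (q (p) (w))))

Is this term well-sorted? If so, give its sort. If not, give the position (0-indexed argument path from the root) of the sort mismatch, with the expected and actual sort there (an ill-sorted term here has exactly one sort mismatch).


ill-sorted at position [0]: expected C, got A

      (p) : D
    (h (p)) : B
      (p) : D
      (w) : C
    (q (p) (w)) : A
  (s (h (p)) (q (p) (w))) : A
(m (s (h (p)) (q (p) (w)))) : ✗ arg 0 at [0] has sort A, expected C


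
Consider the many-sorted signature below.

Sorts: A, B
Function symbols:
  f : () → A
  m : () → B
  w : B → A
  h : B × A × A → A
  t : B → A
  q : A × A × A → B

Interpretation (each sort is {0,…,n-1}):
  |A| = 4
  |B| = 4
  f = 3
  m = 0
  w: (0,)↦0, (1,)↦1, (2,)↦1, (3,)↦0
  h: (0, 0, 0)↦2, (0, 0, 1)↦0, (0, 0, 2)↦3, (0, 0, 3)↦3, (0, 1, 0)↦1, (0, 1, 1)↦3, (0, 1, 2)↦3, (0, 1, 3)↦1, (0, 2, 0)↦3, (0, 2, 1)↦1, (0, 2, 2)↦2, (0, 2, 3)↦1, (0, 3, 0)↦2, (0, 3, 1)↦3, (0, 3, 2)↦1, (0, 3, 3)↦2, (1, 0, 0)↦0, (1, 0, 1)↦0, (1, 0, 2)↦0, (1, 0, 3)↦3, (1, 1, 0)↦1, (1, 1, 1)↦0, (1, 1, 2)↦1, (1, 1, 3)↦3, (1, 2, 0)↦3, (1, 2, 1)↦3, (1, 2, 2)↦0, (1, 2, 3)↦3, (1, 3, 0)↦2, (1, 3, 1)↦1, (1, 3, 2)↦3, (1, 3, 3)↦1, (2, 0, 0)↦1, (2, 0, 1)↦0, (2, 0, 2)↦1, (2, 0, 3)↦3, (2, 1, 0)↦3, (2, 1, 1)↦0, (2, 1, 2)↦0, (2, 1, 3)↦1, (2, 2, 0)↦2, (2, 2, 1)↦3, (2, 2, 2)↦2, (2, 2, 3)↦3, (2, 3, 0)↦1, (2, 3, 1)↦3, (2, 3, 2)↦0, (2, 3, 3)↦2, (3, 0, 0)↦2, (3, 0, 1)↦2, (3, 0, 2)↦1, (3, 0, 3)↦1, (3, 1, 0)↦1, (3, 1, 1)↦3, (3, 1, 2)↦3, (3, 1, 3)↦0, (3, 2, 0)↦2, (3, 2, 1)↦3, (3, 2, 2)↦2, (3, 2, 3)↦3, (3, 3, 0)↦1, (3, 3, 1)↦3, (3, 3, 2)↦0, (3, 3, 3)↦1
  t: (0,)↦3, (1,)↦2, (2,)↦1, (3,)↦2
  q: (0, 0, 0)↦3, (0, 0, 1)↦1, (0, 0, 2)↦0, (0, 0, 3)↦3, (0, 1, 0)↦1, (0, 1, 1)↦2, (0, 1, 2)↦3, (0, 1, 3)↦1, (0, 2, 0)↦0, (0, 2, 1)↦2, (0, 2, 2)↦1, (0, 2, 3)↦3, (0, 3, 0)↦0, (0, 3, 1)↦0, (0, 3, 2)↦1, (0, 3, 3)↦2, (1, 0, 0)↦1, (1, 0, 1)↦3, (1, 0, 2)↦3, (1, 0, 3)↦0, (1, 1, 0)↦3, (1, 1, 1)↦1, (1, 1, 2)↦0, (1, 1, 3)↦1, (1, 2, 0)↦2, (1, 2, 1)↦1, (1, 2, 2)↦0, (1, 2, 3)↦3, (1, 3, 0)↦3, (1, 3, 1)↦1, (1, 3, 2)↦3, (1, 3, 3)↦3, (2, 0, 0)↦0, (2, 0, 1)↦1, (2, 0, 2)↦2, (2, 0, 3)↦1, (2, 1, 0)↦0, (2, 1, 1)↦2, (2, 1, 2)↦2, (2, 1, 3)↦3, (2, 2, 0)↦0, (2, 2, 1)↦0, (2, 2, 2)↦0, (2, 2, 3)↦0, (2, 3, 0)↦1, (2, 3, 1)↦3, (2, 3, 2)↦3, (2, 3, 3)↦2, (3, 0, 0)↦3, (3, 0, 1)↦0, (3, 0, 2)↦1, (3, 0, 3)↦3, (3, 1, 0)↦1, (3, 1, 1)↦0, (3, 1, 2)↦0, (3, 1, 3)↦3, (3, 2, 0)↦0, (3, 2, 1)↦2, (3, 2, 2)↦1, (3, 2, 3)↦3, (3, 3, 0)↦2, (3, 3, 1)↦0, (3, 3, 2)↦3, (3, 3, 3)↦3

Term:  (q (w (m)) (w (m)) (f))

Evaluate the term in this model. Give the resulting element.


value = 3

  m = 0
  (w (m)) = w(0,) = 0
  m = 0
  (w (m)) = w(0,) = 0
  f = 3
  (q (w (m)) (w (m)) (f)) = q(0, 0, 3) = 3


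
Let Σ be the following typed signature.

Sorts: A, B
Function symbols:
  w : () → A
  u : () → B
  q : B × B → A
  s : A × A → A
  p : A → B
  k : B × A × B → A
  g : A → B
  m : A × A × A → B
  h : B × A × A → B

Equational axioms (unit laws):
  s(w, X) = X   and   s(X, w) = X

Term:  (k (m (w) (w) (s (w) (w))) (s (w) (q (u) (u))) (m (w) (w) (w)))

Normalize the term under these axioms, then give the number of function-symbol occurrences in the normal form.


1. (k (m (w) (w) (s (w) (w))) (s (w) (q (u) (u))) (m (w) (w) (w)))  →  (k (m (w) (w) (w)) (s (w) (q (u) (u))) (m (w) (w) (w)))
2. (k (m (w) (w) (w)) (s (w) (q (u) (u))) (m (w) (w) (w)))  →  (k (m (w) (w) (w)) (q (u) (u)) (m (w) (w) (w)))
normal form: (k (m (w) (w) (w)) (q (u) (u)) (m (w) (w) (w)))

size = 12


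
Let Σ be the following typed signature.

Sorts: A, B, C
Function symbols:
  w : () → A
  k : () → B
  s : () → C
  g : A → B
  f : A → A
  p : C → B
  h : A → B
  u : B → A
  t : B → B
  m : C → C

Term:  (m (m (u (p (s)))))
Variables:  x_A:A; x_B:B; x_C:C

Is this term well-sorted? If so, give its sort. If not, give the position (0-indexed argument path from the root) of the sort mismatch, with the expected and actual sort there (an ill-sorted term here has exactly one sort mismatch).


ill-sorted at position [0, 0]: expected C, got A

        (s) : C
      (p (s)) : B
    (u (p (s))) : A
  (m (u (p (s)))) : ✗ arg 0 at [0, 0] has sort A, expected C


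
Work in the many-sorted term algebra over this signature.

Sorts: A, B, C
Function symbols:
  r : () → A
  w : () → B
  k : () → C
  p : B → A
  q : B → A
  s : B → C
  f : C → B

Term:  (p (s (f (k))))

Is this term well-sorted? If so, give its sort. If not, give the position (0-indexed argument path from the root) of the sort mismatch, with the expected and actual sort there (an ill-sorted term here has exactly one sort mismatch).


ill-sorted at position [0]: expected B, got C

      (k) : C
    (f (k)) : B
  (s (f (k))) : C
(p (s (f (k)))) : ✗ arg 0 at [0] has sort C, expected B


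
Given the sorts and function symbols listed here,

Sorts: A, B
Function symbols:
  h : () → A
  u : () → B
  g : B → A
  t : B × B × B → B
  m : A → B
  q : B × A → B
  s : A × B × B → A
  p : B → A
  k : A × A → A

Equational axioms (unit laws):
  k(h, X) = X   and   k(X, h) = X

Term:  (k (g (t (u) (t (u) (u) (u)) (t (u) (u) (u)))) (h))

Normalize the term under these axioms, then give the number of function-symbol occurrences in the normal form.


size = 11

1. (k (g (t (u) (t (u) (u) (u)) (t (u) (u) (u)))) (h))  →  (g (t (u) (t (u) (u) (u)) (t (u) (u) (u))))
normal form: (g (t (u) (t (u) (u) (u)) (t (u) (u) (u))))


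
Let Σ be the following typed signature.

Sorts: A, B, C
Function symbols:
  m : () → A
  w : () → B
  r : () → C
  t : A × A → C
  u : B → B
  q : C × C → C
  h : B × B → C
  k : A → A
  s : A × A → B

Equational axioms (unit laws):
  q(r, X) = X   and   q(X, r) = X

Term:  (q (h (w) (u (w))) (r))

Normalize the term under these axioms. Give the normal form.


normal form = (h (w) (u (w)))

1. (q (h (w) (u (w))) (r))  →  (h (w) (u (w)))


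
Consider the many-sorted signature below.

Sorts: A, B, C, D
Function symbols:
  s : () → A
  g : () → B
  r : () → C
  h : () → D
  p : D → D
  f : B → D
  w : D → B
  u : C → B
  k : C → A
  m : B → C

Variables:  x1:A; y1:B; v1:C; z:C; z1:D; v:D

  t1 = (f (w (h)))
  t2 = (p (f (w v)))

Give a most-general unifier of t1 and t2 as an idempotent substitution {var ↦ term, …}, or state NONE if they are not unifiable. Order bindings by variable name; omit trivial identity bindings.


NONE (not unifiable)

head clash or occurs-check failure — not unifiable


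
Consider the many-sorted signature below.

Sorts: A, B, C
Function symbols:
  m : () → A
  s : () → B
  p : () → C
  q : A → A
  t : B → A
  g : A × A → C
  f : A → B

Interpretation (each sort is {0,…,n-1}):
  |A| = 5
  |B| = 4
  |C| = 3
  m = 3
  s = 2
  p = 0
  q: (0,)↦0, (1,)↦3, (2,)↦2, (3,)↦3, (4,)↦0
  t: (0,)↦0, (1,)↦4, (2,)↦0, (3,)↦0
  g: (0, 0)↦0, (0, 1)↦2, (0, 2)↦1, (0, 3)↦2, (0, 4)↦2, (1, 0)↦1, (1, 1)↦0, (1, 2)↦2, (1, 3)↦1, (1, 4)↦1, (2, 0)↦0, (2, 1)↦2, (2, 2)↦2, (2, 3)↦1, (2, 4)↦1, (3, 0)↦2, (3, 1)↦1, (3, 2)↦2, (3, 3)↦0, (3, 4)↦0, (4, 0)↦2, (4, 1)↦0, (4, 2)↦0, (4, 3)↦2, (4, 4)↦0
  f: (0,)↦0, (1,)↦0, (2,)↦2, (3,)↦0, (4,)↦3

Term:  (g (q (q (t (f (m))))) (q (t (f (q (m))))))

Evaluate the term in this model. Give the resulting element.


  m = 3
  (f (m)) = f(3,) = 0
  (t (f (m))) = t(0,) = 0
  (q (t (f (m)))) = q(0,) = 0
  (q (q (t (f (m))))) = q(0,) = 0
  m = 3
  (q (m)) = q(3,) = 3
  (f (q (m))) = f(3,) = 0
  (t (f (q (m)))) = t(0,) = 0
  (q (t (f (q (m))))) = q(0,) = 0
  (g (q (q (t (f (m))))) (q (t (f (q (m)))))) = g(0, 0) = 0

value = 0


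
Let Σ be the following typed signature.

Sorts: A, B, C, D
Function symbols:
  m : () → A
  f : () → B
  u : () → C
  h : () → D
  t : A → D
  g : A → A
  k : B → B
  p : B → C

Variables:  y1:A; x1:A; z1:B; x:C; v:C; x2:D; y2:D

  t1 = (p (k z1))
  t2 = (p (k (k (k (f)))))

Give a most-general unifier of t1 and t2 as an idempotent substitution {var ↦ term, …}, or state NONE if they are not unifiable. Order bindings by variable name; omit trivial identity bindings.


{z1 ↦ (k (k (f)))}


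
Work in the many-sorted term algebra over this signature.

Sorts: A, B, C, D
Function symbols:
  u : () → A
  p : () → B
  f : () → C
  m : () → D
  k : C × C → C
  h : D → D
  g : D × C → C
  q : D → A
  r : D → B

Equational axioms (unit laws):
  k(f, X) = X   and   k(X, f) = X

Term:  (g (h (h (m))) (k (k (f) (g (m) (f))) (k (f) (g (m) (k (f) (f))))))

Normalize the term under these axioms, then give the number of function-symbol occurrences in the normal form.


size = 11

1. (g (h (h (m))) (k (k (f) (g (m) (f))) (k (f) (g (m) (k (f) (f))))))  →  (g (h (h (m))) (k (g (m) (f)) (k (f) (g (m) (k (f) (f))))))
2. (g (h (h (m))) (k (g (m) (f)) (k (f) (g (m) (k (f) (f))))))  →  (g (h (h (m))) (k (g (m) (f)) (g (m) (k (f) (f)))))
3. (g (h (h (m))) (k (g (m) (f)) (g (m) (k (f) (f)))))  →  (g (h (h (m))) (k (g (m) (f)) (g (m) (f))))
normal form: (g (h (h (m))) (k (g (m) (f)) (g (m) (f))))


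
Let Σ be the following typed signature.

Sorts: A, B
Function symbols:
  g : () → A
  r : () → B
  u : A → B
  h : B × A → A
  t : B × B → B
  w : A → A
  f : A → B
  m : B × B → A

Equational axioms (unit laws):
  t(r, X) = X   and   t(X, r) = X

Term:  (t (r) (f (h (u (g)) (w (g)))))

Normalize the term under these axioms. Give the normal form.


normal form = (f (h (u (g)) (w (g))))

1. (t (r) (f (h (u (g)) (w (g)))))  →  (f (h (u (g)) (w (g))))


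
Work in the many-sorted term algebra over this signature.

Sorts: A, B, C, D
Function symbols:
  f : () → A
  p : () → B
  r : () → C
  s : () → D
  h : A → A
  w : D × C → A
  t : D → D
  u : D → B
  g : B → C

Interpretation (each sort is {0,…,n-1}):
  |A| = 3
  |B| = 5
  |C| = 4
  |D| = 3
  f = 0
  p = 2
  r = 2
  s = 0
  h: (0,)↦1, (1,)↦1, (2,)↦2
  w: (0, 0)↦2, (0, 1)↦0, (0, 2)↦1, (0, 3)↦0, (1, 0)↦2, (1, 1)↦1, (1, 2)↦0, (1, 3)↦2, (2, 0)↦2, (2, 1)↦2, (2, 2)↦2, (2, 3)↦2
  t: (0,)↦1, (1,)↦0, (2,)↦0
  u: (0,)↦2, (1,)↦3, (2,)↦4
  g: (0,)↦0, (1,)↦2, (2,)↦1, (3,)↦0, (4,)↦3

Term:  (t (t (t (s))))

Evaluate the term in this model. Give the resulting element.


  s = 0
  (t (s)) = t(0,) = 1
  (t (t (s))) = t(1,) = 0
  (t (t (t (s)))) = t(0,) = 1

value = 1


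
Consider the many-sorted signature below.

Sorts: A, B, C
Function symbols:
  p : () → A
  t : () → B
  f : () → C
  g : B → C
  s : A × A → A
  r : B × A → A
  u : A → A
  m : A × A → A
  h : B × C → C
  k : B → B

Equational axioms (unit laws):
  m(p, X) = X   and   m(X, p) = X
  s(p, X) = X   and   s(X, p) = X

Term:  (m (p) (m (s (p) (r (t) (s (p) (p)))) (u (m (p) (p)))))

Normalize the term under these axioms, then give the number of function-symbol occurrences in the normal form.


size = 6

1. (m (p) (m (s (p) (r (t) (s (p) (p)))) (u (m (p) (p)))))  →  (m (s (p) (r (t) (s (p) (p)))) (u (m (p) (p))))
2. (m (s (p) (r (t) (s (p) (p)))) (u (m (p) (p))))  →  (m (r (t) (s (p) (p))) (u (m (p) (p))))
3. (m (r (t) (s (p) (p))) (u (m (p) (p))))  →  (m (r (t) (p)) (u (m (p) (p))))
4. (m (r (t) (p)) (u (m (p) (p))))  →  (m (r (t) (p)) (u (p)))
normal form: (m (r (t) (p)) (u (p)))


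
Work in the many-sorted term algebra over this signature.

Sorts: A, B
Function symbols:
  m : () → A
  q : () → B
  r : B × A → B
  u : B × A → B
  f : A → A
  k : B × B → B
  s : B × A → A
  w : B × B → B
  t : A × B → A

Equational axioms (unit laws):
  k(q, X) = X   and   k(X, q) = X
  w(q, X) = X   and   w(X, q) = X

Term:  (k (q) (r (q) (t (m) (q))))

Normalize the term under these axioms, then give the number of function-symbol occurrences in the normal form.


size = 5

1. (k (q) (r (q) (t (m) (q))))  →  (r (q) (t (m) (q)))
normal form: (r (q) (t (m) (q)))


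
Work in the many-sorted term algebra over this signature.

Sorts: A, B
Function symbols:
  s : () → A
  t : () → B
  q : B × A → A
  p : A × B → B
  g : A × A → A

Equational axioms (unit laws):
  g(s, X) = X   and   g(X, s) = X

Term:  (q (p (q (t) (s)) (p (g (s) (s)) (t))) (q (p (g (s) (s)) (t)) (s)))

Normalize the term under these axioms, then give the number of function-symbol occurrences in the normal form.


size = 13

1. (q (p (q (t) (s)) (p (g (s) (s)) (t))) (q (p (g (s) (s)) (t)) (s)))  →  (q (p (q (t) (s)) (p (s) (t))) (q (p (g (s) (s)) (t)) (s)))
2. (q (p (q (t) (s)) (p (s) (t))) (q (p (g (s) (s)) (t)) (s)))  →  (q (p (q (t) (s)) (p (s) (t))) (q (p (s) (t)) (s)))
normal form: (q (p (q (t) (s)) (p (s) (t))) (q (p (s) (t)) (s)))


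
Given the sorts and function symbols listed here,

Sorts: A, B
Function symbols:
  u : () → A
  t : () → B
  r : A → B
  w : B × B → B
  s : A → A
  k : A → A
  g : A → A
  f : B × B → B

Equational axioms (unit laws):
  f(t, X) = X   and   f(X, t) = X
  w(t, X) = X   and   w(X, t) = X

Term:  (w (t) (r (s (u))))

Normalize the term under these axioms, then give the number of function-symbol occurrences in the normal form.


size = 3

1. (w (t) (r (s (u))))  →  (r (s (u)))
normal form: (r (s (u)))


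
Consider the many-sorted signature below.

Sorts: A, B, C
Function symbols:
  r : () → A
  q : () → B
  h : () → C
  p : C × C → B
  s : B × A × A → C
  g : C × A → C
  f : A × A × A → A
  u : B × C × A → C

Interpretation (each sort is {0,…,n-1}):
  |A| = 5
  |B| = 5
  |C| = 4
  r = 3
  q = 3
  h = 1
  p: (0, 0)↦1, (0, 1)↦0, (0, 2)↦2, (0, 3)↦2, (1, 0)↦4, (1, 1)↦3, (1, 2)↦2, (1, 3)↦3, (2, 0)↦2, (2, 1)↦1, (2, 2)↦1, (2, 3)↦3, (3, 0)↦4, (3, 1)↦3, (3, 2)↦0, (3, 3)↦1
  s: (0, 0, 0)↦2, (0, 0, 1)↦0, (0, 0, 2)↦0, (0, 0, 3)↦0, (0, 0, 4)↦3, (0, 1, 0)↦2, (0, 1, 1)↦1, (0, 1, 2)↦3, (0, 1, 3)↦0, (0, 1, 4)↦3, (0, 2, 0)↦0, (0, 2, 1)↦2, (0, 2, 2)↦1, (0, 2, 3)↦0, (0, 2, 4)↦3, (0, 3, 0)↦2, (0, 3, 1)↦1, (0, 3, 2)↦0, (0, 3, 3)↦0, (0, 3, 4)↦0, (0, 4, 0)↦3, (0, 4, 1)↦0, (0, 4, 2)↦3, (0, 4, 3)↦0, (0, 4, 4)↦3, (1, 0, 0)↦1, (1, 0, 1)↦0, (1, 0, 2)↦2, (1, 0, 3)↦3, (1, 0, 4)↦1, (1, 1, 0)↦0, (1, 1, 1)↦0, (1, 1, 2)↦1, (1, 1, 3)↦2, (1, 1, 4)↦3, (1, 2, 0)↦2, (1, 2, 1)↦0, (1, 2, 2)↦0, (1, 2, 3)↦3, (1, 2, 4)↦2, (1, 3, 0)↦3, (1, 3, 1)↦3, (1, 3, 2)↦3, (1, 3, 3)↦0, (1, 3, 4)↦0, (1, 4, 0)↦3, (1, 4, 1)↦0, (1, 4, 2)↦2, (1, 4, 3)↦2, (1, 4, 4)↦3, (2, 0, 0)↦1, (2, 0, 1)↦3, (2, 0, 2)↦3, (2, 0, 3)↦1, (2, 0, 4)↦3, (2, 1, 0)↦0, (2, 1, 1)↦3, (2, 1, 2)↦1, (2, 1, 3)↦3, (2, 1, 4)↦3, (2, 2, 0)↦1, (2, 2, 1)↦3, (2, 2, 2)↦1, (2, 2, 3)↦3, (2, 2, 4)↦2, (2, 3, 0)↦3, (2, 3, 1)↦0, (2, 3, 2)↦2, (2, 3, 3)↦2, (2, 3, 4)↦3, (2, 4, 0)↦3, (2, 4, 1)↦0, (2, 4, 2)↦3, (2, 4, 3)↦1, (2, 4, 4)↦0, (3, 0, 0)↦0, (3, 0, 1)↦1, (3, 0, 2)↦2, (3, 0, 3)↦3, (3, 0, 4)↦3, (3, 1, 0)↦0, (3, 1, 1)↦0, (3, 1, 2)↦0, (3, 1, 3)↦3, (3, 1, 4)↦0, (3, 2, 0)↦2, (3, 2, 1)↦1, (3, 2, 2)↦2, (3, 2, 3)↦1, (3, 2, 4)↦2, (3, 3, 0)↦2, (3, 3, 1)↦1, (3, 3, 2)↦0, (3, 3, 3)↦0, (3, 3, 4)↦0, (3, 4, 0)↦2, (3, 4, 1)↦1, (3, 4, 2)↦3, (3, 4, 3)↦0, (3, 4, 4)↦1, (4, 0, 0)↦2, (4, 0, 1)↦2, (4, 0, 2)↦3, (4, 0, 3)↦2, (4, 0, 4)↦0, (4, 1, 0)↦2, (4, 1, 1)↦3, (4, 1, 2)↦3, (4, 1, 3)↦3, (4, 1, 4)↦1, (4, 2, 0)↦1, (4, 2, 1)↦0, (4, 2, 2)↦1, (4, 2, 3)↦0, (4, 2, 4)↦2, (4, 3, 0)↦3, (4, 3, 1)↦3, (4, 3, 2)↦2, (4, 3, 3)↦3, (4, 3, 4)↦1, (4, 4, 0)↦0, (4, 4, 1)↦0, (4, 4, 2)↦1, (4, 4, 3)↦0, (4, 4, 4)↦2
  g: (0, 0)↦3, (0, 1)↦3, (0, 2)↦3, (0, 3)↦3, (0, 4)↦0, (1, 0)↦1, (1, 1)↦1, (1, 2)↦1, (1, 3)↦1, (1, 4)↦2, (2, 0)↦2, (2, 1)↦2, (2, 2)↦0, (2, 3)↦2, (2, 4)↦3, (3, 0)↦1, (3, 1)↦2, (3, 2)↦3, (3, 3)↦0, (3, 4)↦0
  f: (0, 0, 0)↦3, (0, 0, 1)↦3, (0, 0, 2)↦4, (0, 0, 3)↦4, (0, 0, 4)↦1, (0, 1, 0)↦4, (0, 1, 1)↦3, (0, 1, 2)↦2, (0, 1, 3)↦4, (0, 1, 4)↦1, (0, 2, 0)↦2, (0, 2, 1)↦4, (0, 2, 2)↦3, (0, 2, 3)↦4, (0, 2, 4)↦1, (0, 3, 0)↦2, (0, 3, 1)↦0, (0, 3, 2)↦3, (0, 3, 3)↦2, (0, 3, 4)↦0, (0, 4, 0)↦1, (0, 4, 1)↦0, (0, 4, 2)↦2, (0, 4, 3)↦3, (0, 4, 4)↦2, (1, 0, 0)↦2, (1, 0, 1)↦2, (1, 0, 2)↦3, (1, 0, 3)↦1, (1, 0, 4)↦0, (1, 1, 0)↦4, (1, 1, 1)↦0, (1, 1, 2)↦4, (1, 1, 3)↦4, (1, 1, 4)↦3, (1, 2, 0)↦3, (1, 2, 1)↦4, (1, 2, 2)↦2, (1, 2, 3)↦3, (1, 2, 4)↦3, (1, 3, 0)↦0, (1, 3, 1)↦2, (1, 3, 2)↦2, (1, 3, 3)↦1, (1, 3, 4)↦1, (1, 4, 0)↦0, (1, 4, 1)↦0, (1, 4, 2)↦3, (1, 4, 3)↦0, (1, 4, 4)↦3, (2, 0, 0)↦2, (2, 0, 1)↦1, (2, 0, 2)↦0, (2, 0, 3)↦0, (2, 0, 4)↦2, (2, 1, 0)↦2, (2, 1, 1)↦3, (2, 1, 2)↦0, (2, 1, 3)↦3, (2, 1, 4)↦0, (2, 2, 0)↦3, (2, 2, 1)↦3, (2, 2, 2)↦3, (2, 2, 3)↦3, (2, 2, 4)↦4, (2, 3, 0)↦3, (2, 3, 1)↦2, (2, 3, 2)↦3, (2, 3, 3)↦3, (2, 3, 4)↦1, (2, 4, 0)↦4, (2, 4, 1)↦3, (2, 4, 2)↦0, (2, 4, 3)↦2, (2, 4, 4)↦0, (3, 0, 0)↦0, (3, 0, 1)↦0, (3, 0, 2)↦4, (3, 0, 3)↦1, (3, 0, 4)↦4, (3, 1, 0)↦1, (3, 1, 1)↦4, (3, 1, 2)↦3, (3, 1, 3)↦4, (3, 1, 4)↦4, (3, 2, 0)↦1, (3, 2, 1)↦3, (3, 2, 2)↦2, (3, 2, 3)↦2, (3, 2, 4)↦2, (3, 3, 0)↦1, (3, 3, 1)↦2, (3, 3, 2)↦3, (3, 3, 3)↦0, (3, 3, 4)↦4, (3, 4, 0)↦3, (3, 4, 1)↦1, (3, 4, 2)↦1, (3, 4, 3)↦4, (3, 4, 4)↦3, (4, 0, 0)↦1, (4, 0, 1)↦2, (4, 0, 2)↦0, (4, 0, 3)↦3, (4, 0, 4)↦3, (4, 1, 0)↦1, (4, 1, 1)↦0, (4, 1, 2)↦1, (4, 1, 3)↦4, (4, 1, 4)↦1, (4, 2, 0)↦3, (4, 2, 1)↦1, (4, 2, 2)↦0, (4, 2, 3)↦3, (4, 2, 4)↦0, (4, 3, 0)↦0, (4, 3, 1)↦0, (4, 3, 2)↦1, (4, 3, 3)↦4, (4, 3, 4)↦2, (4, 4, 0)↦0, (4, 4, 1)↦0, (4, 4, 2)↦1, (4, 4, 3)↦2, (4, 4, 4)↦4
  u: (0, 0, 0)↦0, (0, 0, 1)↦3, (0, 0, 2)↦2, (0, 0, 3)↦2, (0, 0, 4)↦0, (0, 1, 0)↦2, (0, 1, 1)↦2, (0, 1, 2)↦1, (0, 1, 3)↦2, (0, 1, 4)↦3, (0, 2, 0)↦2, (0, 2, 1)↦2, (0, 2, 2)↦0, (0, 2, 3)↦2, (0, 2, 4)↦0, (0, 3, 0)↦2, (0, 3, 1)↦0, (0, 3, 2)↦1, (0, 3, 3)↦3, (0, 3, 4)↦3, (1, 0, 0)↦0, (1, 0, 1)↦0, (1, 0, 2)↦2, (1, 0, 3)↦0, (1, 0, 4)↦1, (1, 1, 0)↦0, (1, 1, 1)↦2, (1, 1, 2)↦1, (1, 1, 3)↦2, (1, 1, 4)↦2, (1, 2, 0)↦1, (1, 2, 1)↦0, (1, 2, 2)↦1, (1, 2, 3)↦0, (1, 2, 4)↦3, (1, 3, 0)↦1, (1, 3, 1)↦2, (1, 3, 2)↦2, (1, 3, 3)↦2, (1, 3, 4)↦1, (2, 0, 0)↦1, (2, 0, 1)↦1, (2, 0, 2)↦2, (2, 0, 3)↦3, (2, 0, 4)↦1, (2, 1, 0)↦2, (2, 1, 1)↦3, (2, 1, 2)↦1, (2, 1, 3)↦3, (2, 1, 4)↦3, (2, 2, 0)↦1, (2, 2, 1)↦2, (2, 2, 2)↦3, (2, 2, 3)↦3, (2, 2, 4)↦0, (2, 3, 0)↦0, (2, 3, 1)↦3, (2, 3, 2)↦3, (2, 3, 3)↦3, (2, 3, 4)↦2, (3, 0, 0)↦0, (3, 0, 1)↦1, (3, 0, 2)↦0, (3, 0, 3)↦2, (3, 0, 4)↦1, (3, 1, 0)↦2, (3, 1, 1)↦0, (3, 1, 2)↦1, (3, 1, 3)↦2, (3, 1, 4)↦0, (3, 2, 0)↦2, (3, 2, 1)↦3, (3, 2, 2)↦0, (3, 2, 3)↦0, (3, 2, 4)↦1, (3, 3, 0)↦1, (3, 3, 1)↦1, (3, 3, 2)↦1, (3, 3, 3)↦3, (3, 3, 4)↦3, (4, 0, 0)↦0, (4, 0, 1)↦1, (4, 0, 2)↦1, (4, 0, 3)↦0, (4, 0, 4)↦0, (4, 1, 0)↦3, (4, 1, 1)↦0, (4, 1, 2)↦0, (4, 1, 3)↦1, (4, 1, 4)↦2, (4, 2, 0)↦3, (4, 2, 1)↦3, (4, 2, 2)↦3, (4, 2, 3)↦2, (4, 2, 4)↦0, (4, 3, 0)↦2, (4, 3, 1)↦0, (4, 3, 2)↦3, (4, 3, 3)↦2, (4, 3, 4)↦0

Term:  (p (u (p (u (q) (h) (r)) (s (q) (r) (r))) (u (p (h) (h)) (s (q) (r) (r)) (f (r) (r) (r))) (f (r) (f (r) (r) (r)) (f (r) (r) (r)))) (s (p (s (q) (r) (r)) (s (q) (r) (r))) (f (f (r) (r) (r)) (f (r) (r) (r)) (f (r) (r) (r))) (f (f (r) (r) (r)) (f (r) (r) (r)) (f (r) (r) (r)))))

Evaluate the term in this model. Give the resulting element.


value = 4

  q = 3
  h = 1
  r = 3
  (u (q) (h) (r)) = u(3, 1, 3) = 2
  q = 3
  r = 3
  r = 3
  (s (q) (r) (r)) = s(3, 3, 3) = 0
  (p (u (q) (h) (r)) (s (q) (r) (r))) = p(2, 0) = 2
  h = 1
  h = 1
  (p (h) (h)) = p(1, 1) = 3
  q = 3
  r = 3
  r = 3
  (s (q) (r) (r)) = s(3, 3, 3) = 0
  r = 3
  r = 3
  r = 3
  (f (r) (r) (r)) = f(3, 3, 3) = 0
  (u (p (h) (h)) (s (q) (r) (r)) (f (r) (r) (r))) = u(3, 0, 0) = 0
  r = 3
  r = 3
  r = 3
  r = 3
  (f (r) (r) (r)) = f(3, 3, 3) = 0
  r = 3
  r = 3
  r = 3
  (f (r) (r) (r)) = f(3, 3, 3) = 0
  (f (r) (f (r) (r) (r)) (f (r) (r) (r))) = f(3, 0, 0) = 0
  (u (p (u (q) (h) (r)) (s (q) (r) (r))) (u (p (h) (h)) (s (q) (r) (r)) (f (r) (r) (r))) (f (r) (f (r) (r) (r)) (f (r) (r) (r)))) = u(2, 0, 0) = 1
  q = 3
  r = 3
  r = 3
  (s (q) (r) (r)) = s(3, 3, 3) = 0
  q = 3
  r = 3
  r = 3
  (s (q) (r) (r)) = s(3, 3, 3) = 0
  (p (s (q) (r) (r)) (s (q) (r) (r))) = p(0, 0) = 1
  r = 3
  r = 3
  r = 3
  (f (r) (r) (r)) = f(3, 3, 3) = 0
  r = 3
  r = 3
  r = 3
  (f (r) (r) (r)) = f(3, 3, 3) = 0
  r = 3
  r = 3
  r = 3
  (f (r) (r) (r)) = f(3, 3, 3) = 0
  (f (f (r) (r) (r)) (f (r) (r) (r)) (f (r) (r) (r))) = f(0, 0, 0) = 3
  r = 3
  r = 3
  r = 3
  (f (r) (r) (r)) = f(3, 3, 3) = 0
  r = 3
  r = 3
  r = 3
  (f (r) (r) (r)) = f(3, 3, 3) = 0
  r = 3
  r = 3
  r = 3
  (f (r) (r) (r)) = f(3, 3, 3) = 0
  (f (f (r) (r) (r)) (f (r) (r) (r)) (f (r) (r) (r))) = f(0, 0, 0) = 3
  (s (p (s (q) (r) (r)) (s (q) (r) (r))) (f (f (r) (r) (r)) (f (r) (r) (r)) (f (r) (r) (r))) (f (f (r) (r) (r)) (f (r) (r) (r)) (f (r) (r) (r)))) = s(1, 3, 3) = 0
  (p (u (p (u (q) (h) (r)) (s (q) (r) (r))) (u (p (h) (h)) (s (q) (r) (r)) (f (r) (r) (r))) (f (r) (f (r) (r) (r)) (f (r) (r) (r)))) (s (p (s (q) (r) (r)) (s (q) (r) (r))) (f (f (r) (r) (r)) (f (r) (r) (r)) (f (r) (r) (r))) (f (f (r) (r) (r)) (f (r) (r) (r)) (f (r) (r) (r))))) = p(1, 0) = 4
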